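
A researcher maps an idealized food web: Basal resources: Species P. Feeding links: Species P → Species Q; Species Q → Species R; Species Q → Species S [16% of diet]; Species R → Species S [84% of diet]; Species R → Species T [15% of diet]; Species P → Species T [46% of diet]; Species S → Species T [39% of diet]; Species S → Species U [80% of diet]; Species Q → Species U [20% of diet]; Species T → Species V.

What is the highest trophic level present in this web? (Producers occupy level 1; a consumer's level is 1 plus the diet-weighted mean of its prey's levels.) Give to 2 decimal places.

Species Q: 1 + 1 = 2
Species R: 1 + 2 = 3
Species S: 1 + (0.16×2 + 0.84×3) = 3.84
Species T: 1 + (0.15×3 + 0.46×1 + 0.39×3.84) = 3.4076
Species U: 1 + (0.8×3.84 + 0.2×2) = 4.472
Species V: 1 + 3.4076 = 4.4076

4.47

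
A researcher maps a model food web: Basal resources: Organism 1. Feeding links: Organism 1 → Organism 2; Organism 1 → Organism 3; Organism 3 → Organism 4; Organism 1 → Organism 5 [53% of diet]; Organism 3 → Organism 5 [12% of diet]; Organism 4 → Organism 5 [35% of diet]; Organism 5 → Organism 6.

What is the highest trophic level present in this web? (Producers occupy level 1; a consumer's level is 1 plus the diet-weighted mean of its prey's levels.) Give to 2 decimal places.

3.82

Organism 2: 1 + 1 = 2
Organism 3: 1 + 1 = 2
Organism 4: 1 + 2 = 3
Organism 5: 1 + (0.53×1 + 0.12×2 + 0.35×3) = 2.82
Organism 6: 1 + 2.82 = 3.82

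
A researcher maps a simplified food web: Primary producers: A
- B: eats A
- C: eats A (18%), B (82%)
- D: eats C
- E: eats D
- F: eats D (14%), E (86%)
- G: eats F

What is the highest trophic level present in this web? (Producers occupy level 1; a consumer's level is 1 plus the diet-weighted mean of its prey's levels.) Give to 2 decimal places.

B: 1 + 1 = 2
C: 1 + (0.18×1 + 0.82×2) = 2.82
D: 1 + 2.82 = 3.82
E: 1 + 3.82 = 4.82
F: 1 + (0.14×3.82 + 0.86×4.82) = 5.68
G: 1 + 5.68 = 6.68

6.68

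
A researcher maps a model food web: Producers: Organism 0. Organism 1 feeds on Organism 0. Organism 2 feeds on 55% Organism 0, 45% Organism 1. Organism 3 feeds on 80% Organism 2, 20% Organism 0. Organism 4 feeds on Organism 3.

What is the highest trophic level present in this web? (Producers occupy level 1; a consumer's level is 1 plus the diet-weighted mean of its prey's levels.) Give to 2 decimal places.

Organism 1: 1 + 1 = 2
Organism 2: 1 + (0.55×1 + 0.45×2) = 2.45
Organism 3: 1 + (0.8×2.45 + 0.2×1) = 3.16
Organism 4: 1 + 3.16 = 4.16

4.16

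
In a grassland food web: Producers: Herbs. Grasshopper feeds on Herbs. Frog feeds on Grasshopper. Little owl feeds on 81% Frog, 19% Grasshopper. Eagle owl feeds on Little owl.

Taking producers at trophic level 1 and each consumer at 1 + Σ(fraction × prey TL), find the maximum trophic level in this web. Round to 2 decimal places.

Grasshopper: 1 + 1 = 2
Frog: 1 + 2 = 3
Little owl: 1 + (0.81×3 + 0.19×2) = 3.81
Eagle owl: 1 + 3.81 = 4.81

4.81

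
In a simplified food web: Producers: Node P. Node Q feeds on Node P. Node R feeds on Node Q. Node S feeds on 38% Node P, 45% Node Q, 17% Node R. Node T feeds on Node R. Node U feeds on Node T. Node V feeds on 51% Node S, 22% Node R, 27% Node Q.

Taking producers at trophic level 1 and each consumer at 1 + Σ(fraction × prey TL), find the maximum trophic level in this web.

5

Node Q: 1 + 1 = 2
Node R: 1 + 2 = 3
Node S: 1 + (0.38×1 + 0.45×2 + 0.17×3) = 2.79
Node T: 1 + 3 = 4
Node U: 1 + 4 = 5
Node V: 1 + (0.51×2.79 + 0.22×3 + 0.27×2) = 3.6229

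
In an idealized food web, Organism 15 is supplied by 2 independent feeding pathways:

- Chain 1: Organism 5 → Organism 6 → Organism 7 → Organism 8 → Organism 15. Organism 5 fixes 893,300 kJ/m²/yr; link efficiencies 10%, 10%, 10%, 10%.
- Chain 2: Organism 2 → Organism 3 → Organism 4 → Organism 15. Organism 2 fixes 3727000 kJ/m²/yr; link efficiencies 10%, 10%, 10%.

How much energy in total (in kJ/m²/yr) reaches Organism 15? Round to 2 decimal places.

Chain 1: 893300 × 0.1 × 0.1 × 0.1 × 0.1 = 89.33 kJ/m²/yr
Chain 2: 3727000 × 0.1 × 0.1 × 0.1 = 3727 kJ/m²/yr
Total at Organism 15: 89.33 + 3727 = 3816.33 kJ/m²/yr

3816.33 kJ/m²/yr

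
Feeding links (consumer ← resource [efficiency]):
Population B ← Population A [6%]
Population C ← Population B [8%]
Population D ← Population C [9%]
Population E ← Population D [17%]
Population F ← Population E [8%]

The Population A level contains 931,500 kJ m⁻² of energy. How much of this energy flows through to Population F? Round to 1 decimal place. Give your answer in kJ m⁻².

Population B: 931500 × 0.06 = 55890 kJ m⁻²
Population C: 55890 × 0.08 = 4471.2 kJ m⁻²
Population D: 4471.2 × 0.09 = 402.408 kJ m⁻²
Population E: 402.408 × 0.17 = 68.40936 kJ m⁻²
Population F: 68.40936 × 0.08 = 5.4727488 kJ m⁻²

5.5 kJ m⁻²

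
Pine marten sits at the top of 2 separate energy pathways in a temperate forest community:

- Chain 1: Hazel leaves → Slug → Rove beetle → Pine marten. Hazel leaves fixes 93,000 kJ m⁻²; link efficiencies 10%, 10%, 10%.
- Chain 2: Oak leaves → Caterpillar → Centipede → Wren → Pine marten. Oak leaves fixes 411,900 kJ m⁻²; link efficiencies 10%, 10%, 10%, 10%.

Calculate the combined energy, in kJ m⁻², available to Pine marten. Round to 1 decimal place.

134.2 kJ m⁻²

Chain 1: 93000 × 0.1 × 0.1 × 0.1 = 93 kJ m⁻²
Chain 2: 411900 × 0.1 × 0.1 × 0.1 × 0.1 = 41.19 kJ m⁻²
Total at Pine marten: 93 + 41.19 = 134.19 kJ m⁻²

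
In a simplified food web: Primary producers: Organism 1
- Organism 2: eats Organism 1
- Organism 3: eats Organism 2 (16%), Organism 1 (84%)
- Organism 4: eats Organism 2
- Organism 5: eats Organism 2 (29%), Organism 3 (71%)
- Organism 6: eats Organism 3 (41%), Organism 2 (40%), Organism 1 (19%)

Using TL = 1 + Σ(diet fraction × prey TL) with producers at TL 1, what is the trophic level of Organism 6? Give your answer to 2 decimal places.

2.88

Organism 2: 1 + 1 = 2
Organism 3: 1 + (0.16×2 + 0.84×1) = 2.16
Organism 4: 1 + 2 = 3
Organism 5: 1 + (0.29×2 + 0.71×2.16) = 3.1136
Organism 6: 1 + (0.41×2.16 + 0.4×2 + 0.19×1) = 2.8756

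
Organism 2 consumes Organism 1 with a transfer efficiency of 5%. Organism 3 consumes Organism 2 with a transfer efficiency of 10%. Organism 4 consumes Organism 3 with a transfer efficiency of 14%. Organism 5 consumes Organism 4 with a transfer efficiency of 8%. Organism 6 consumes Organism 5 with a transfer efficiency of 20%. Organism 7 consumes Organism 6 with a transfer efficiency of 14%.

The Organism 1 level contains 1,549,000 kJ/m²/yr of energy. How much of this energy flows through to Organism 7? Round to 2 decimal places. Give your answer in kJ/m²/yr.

Organism 2: 1549000 × 0.05 = 77450 kJ/m²/yr
Organism 3: 77450 × 0.1 = 7745 kJ/m²/yr
Organism 4: 7745 × 0.14 = 1084.3 kJ/m²/yr
Organism 5: 1084.3 × 0.08 = 86.744 kJ/m²/yr
Organism 6: 86.744 × 0.2 = 17.3488 kJ/m²/yr
Organism 7: 17.3488 × 0.14 = 2.428832 kJ/m²/yr

2.43 kJ/m²/yr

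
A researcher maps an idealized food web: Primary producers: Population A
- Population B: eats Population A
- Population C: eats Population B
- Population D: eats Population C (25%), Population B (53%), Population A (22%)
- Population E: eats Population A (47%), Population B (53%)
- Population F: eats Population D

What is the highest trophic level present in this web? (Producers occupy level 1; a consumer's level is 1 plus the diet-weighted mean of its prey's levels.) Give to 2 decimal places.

4.03

Population B: 1 + 1 = 2
Population C: 1 + 2 = 3
Population D: 1 + (0.25×3 + 0.53×2 + 0.22×1) = 3.03
Population E: 1 + (0.47×1 + 0.53×2) = 2.53
Population F: 1 + 3.03 = 4.03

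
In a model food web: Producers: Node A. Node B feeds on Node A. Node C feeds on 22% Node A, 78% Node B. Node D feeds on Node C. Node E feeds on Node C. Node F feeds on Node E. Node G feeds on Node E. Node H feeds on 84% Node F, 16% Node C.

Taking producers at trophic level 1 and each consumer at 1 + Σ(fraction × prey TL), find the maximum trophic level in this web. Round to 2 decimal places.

Node B: 1 + 1 = 2
Node C: 1 + (0.22×1 + 0.78×2) = 2.78
Node D: 1 + 2.78 = 3.78
Node E: 1 + 2.78 = 3.78
Node F: 1 + 3.78 = 4.78
Node G: 1 + 3.78 = 4.78
Node H: 1 + (0.84×4.78 + 0.16×2.78) = 5.46

5.46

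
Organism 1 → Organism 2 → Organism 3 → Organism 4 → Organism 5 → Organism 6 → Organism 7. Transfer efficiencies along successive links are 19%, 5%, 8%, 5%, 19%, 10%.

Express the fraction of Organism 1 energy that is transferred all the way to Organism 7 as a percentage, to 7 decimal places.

0.0000722%

Product of link efficiencies: 0.19 × 0.05 × 0.08 × 0.05 × 0.19 × 0.1 = 0.000000722
As a percentage: 0.000000722 × 100 = 0.0000722%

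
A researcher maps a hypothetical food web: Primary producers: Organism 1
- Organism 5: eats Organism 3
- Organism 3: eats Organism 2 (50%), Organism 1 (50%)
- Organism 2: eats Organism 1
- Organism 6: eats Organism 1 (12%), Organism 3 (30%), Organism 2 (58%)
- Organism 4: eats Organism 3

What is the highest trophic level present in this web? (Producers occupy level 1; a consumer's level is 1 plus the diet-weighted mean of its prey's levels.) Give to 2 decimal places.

Organism 2: 1 + 1 = 2
Organism 3: 1 + (0.5×2 + 0.5×1) = 2.5
Organism 4: 1 + 2.5 = 3.5
Organism 5: 1 + 2.5 = 3.5
Organism 6: 1 + (0.12×1 + 0.3×2.5 + 0.58×2) = 3.03

3.50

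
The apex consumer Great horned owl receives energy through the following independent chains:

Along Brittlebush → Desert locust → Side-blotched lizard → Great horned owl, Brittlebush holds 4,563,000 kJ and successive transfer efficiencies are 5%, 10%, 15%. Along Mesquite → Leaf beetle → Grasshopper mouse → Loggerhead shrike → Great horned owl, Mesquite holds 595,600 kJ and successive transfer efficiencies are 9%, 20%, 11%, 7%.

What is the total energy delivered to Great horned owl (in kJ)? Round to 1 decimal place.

3504.8 kJ

Via Brittlebush: 4563000 × 0.05 × 0.1 × 0.15 = 3422.25 kJ
Via Mesquite: 595600 × 0.09 × 0.2 × 0.11 × 0.07 = 82.55016 kJ
Total at Great horned owl: 3422.25 + 82.55016 = 3504.80016 kJ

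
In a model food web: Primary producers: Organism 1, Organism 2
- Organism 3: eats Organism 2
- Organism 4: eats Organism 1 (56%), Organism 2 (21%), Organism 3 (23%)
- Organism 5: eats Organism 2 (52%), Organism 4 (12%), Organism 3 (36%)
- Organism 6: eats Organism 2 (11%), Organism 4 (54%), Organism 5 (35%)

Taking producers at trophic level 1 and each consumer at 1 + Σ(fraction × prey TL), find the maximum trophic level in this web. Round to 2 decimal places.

3.19

Organism 3: 1 + 1 = 2
Organism 4: 1 + (0.56×1 + 0.21×1 + 0.23×2) = 2.23
Organism 5: 1 + (0.52×1 + 0.12×2.23 + 0.36×2) = 2.5076
Organism 6: 1 + (0.11×1 + 0.54×2.23 + 0.35×2.5076) = 3.19186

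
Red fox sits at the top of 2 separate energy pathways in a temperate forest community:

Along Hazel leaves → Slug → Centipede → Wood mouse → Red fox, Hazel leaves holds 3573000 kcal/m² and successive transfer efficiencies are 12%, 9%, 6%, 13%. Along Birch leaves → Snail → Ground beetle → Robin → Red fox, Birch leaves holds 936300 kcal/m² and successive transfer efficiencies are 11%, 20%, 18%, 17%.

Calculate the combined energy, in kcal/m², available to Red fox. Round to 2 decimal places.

Via Hazel leaves: 3573000 × 0.12 × 0.09 × 0.06 × 0.13 = 300.98952 kcal/m²
Via Birch leaves: 936300 × 0.11 × 0.2 × 0.18 × 0.17 = 630.31716 kcal/m²
Total at Red fox: 300.98952 + 630.31716 = 931.30668 kcal/m²

931.31 kcal/m²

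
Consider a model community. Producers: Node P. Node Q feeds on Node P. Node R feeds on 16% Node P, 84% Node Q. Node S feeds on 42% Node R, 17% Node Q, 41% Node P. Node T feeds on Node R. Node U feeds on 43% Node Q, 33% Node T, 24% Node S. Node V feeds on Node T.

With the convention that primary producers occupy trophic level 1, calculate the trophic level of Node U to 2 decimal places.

Node Q: 1 + 1 = 2
Node R: 1 + (0.16×1 + 0.84×2) = 2.84
Node S: 1 + (0.42×2.84 + 0.17×2 + 0.41×1) = 2.9428
Node T: 1 + 2.84 = 3.84
Node U: 1 + (0.43×2 + 0.33×3.84 + 0.24×2.9428) = 3.833472
Node V: 1 + 3.84 = 4.84

3.83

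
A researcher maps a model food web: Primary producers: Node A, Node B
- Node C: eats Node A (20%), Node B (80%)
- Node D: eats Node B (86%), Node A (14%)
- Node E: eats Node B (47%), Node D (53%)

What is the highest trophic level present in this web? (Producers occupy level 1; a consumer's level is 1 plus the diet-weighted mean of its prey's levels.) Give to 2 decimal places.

2.53

Node C: 1 + (0.2×1 + 0.8×1) = 2
Node D: 1 + (0.86×1 + 0.14×1) = 2
Node E: 1 + (0.47×1 + 0.53×2) = 2.53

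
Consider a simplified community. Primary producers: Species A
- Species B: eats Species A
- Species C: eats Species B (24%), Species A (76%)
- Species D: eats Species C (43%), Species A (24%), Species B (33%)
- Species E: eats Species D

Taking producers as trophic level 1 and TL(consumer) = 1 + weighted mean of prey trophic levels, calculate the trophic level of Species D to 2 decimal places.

Species B: 1 + 1 = 2
Species C: 1 + (0.24×2 + 0.76×1) = 2.24
Species D: 1 + (0.43×2.24 + 0.24×1 + 0.33×2) = 2.8632
Species E: 1 + 2.8632 = 3.8632

2.86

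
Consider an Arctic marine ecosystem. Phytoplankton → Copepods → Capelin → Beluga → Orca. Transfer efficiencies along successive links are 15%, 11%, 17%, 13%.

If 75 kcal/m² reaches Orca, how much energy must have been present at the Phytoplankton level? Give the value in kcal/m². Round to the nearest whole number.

205677 kcal/m²

Cumulative transfer efficiency: 0.15 × 0.11 × 0.17 × 0.13 = 0.00036465
Phytoplankton energy = 75 / 0.00036465 = 205677 kcal/m²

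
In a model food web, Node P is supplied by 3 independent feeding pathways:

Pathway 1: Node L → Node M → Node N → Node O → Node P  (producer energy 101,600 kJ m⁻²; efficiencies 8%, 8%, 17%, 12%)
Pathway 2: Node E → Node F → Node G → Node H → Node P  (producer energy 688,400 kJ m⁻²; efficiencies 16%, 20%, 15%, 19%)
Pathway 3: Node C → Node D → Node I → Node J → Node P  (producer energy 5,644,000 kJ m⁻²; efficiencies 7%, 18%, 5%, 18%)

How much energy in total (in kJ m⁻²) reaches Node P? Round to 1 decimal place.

Pathway 1: 101600 × 0.08 × 0.08 × 0.17 × 0.12 = 13.264896 kJ m⁻²
Pathway 2: 688400 × 0.16 × 0.2 × 0.15 × 0.19 = 627.8208 kJ m⁻²
Pathway 3: 5644000 × 0.07 × 0.18 × 0.05 × 0.18 = 640.0296 kJ m⁻²
Total at Node P: 13.264896 + 627.8208 + 640.0296 = 1281.115296 kJ m⁻²

1281.1 kJ m⁻²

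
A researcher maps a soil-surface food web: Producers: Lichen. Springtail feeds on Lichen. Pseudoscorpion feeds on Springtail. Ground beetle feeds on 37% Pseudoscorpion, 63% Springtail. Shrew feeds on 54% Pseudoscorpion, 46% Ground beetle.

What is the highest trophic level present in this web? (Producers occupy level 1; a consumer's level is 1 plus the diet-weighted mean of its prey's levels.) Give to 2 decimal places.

Springtail: 1 + 1 = 2
Pseudoscorpion: 1 + 2 = 3
Ground beetle: 1 + (0.37×3 + 0.63×2) = 3.37
Shrew: 1 + (0.54×3 + 0.46×3.37) = 4.1702

4.17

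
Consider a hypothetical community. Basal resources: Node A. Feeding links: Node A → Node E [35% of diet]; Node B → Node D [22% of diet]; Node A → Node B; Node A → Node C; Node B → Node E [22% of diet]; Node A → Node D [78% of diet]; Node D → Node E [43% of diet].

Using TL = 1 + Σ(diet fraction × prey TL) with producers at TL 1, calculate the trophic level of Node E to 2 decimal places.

2.74

Node B: 1 + 1 = 2
Node C: 1 + 1 = 2
Node D: 1 + (0.78×1 + 0.22×2) = 2.22
Node E: 1 + (0.35×1 + 0.22×2 + 0.43×2.22) = 2.7446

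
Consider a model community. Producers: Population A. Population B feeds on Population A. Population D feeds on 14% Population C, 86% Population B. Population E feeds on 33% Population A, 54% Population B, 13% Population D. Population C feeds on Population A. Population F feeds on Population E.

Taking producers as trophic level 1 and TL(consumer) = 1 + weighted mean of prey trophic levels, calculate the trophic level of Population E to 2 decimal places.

Population B: 1 + 1 = 2
Population C: 1 + 1 = 2
Population D: 1 + (0.14×2 + 0.86×2) = 3
Population E: 1 + (0.33×1 + 0.54×2 + 0.13×3) = 2.8
Population F: 1 + 2.8 = 3.8

2.80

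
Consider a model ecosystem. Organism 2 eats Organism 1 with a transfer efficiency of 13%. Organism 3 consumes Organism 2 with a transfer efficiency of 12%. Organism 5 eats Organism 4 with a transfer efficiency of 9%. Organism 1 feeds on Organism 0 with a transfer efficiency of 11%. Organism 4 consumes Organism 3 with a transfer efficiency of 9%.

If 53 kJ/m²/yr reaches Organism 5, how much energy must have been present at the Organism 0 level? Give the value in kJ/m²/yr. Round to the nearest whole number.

3813059 kJ/m²/yr

Cumulative transfer efficiency: 0.11 × 0.13 × 0.12 × 0.09 × 0.09 = 0.0000138996
Organism 0 energy = 53 / 0.0000138996 = 3813059 kJ/m²/yr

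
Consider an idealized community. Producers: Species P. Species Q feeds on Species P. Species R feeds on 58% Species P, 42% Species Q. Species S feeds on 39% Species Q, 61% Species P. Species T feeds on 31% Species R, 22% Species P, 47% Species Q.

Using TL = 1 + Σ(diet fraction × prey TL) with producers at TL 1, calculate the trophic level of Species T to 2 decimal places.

2.91

Species Q: 1 + 1 = 2
Species R: 1 + (0.58×1 + 0.42×2) = 2.42
Species S: 1 + (0.39×2 + 0.61×1) = 2.39
Species T: 1 + (0.31×2.42 + 0.22×1 + 0.47×2) = 2.9102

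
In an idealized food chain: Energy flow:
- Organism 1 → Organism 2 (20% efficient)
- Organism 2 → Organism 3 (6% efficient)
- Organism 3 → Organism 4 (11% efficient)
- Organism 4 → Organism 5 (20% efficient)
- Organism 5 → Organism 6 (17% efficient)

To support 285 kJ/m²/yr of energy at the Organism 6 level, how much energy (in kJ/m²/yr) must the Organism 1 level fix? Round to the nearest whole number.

6350267 kJ/m²/yr

Cumulative transfer efficiency: 0.2 × 0.06 × 0.11 × 0.2 × 0.17 = 0.00004488
Organism 1 energy = 285 / 0.00004488 = 6350267 kJ/m²/yr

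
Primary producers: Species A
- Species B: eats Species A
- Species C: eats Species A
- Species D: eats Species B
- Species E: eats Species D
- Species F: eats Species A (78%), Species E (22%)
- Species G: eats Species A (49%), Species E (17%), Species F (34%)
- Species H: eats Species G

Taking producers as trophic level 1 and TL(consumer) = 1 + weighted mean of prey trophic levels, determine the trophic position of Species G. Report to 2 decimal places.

3.07

Species B: 1 + 1 = 2
Species C: 1 + 1 = 2
Species D: 1 + 2 = 3
Species E: 1 + 3 = 4
Species F: 1 + (0.78×1 + 0.22×4) = 2.66
Species G: 1 + (0.49×1 + 0.17×4 + 0.34×2.66) = 3.0744
Species H: 1 + 3.0744 = 4.0744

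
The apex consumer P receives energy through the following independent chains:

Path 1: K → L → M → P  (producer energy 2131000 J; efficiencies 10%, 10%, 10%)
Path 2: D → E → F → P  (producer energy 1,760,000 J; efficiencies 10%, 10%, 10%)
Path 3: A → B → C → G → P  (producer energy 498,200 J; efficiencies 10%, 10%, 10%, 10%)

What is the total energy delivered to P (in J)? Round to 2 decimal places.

Path 1: 2131000 × 0.1 × 0.1 × 0.1 = 2131 J
Path 2: 1760000 × 0.1 × 0.1 × 0.1 = 1760 J
Path 3: 498200 × 0.1 × 0.1 × 0.1 × 0.1 = 49.82 J
Total at P: 2131 + 1760 + 49.82 = 3940.82 J

3940.82 J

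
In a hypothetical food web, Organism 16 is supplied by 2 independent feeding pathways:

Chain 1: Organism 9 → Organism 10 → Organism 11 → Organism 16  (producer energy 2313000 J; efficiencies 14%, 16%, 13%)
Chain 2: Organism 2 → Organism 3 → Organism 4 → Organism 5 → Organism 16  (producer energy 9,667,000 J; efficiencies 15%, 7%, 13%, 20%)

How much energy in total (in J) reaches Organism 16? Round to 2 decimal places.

Chain 1: 2313000 × 0.14 × 0.16 × 0.13 = 6735.456 J
Chain 2: 9667000 × 0.15 × 0.07 × 0.13 × 0.2 = 2639.091 J
Total at Organism 16: 6735.456 + 2639.091 = 9374.547 J

9374.55 J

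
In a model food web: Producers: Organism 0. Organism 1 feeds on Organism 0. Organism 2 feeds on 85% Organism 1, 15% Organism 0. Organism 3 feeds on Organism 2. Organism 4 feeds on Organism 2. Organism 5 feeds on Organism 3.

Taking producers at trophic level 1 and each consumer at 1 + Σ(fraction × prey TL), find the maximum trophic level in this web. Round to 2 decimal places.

4.85

Organism 1: 1 + 1 = 2
Organism 2: 1 + (0.85×2 + 0.15×1) = 2.85
Organism 3: 1 + 2.85 = 3.85
Organism 4: 1 + 2.85 = 3.85
Organism 5: 1 + 3.85 = 4.85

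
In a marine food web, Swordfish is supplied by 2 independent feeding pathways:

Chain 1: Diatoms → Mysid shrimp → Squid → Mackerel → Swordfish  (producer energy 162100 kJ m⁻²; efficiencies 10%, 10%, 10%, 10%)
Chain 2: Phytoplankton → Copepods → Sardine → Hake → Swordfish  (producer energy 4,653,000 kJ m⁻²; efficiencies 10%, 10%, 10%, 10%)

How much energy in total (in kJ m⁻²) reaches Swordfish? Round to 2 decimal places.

Chain 1: 162100 × 0.1 × 0.1 × 0.1 × 0.1 = 16.21 kJ m⁻²
Chain 2: 4653000 × 0.1 × 0.1 × 0.1 × 0.1 = 465.3 kJ m⁻²
Total at Swordfish: 16.21 + 465.3 = 481.51 kJ m⁻²

481.51 kJ m⁻²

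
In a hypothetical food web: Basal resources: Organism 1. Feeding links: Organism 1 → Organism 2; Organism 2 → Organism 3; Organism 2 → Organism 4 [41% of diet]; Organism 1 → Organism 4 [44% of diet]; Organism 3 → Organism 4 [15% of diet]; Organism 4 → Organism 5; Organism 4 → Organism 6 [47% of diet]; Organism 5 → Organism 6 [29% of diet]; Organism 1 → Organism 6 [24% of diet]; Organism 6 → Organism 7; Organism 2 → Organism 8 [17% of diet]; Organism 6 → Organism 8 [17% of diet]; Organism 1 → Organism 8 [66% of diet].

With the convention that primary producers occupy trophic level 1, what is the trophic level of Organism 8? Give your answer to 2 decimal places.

Organism 2: 1 + 1 = 2
Organism 3: 1 + 2 = 3
Organism 4: 1 + (0.41×2 + 0.44×1 + 0.15×3) = 2.71
Organism 5: 1 + 2.71 = 3.71
Organism 6: 1 + (0.47×2.71 + 0.29×3.71 + 0.24×1) = 3.5896
Organism 7: 1 + 3.5896 = 4.5896
Organism 8: 1 + (0.17×2 + 0.17×3.5896 + 0.66×1) = 2.610232

2.61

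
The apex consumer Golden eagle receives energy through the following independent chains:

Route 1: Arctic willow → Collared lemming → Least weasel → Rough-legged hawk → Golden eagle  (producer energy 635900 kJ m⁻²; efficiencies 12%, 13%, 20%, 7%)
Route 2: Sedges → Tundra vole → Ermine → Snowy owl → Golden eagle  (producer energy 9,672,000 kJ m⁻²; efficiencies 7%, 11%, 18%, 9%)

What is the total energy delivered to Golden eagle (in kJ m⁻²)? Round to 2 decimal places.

1345.37 kJ m⁻²

Route 1: 635900 × 0.12 × 0.13 × 0.2 × 0.07 = 138.88056 kJ m⁻²
Route 2: 9672000 × 0.07 × 0.11 × 0.18 × 0.09 = 1206.48528 kJ m⁻²
Total at Golden eagle: 138.88056 + 1206.48528 = 1345.36584 kJ m⁻²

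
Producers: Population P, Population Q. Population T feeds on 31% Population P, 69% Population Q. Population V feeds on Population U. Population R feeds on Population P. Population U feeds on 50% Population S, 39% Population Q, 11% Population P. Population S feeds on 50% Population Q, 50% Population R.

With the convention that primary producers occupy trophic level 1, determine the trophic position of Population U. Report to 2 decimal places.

2.75

Population R: 1 + 1 = 2
Population S: 1 + (0.5×1 + 0.5×2) = 2.5
Population T: 1 + (0.31×1 + 0.69×1) = 2
Population U: 1 + (0.5×2.5 + 0.39×1 + 0.11×1) = 2.75
Population V: 1 + 2.75 = 3.75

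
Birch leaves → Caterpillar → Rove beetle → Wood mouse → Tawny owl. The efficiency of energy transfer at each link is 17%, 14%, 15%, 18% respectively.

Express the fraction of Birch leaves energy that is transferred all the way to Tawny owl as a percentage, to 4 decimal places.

0.0643%

Product of link efficiencies: 0.17 × 0.14 × 0.15 × 0.18 = 0.0006426
As a percentage: 0.0006426 × 100 = 0.0643%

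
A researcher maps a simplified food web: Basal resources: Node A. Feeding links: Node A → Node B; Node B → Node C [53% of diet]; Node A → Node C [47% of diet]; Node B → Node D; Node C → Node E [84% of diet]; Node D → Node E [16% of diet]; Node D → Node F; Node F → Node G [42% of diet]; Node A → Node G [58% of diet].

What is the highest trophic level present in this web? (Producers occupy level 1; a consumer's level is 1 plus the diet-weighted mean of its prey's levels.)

Node B: 1 + 1 = 2
Node C: 1 + (0.53×2 + 0.47×1) = 2.53
Node D: 1 + 2 = 3
Node E: 1 + (0.84×2.53 + 0.16×3) = 3.6052
Node F: 1 + 3 = 4
Node G: 1 + (0.42×4 + 0.58×1) = 3.26

4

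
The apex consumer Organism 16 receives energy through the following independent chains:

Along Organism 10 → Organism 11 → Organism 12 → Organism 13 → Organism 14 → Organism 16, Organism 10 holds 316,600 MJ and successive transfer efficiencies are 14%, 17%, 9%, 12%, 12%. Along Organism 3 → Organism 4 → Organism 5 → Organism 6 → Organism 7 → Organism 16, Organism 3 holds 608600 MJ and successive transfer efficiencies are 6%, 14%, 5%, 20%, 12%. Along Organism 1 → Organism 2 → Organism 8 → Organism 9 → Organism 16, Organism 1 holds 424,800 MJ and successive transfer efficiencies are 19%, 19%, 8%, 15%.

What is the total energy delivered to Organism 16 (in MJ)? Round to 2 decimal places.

Via Organism 10: 316600 × 0.14 × 0.17 × 0.09 × 0.12 × 0.12 = 9.76546368 MJ
Via Organism 3: 608600 × 0.06 × 0.14 × 0.05 × 0.2 × 0.12 = 6.134688 MJ
Via Organism 1: 424800 × 0.19 × 0.19 × 0.08 × 0.15 = 184.02336 MJ
Total at Organism 16: 9.76546368 + 6.134688 + 184.02336 = 199.92351168 MJ

199.92 MJ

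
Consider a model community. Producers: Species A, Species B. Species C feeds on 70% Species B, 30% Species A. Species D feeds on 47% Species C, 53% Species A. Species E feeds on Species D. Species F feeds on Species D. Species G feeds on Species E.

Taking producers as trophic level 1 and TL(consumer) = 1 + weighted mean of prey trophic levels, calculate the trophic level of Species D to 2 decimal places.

Species C: 1 + (0.7×1 + 0.3×1) = 2
Species D: 1 + (0.47×2 + 0.53×1) = 2.47
Species E: 1 + 2.47 = 3.47
Species F: 1 + 2.47 = 3.47
Species G: 1 + 3.47 = 4.47

2.47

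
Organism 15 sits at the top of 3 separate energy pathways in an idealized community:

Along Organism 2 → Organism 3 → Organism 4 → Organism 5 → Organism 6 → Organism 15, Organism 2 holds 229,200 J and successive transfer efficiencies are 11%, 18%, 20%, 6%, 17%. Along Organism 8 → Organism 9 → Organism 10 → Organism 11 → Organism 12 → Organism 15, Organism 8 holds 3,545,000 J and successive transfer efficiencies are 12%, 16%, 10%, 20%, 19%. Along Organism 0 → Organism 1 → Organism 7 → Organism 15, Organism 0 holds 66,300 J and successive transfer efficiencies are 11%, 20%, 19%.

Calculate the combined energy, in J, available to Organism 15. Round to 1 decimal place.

Via Organism 2: 229200 × 0.11 × 0.18 × 0.2 × 0.06 × 0.17 = 9.2578464 J
Via Organism 8: 3545000 × 0.12 × 0.16 × 0.1 × 0.2 × 0.19 = 258.6432 J
Via Organism 0: 66300 × 0.11 × 0.2 × 0.19 = 277.134 J
Total at Organism 15: 9.2578464 + 258.6432 + 277.134 = 545.0350464 J

545.0 J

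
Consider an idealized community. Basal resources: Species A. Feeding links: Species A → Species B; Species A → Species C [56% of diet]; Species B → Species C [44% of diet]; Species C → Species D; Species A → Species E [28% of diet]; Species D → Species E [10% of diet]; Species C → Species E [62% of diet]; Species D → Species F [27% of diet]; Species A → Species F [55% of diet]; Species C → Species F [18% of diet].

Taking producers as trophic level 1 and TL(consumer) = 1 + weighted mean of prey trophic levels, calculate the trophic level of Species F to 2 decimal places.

2.92

Species B: 1 + 1 = 2
Species C: 1 + (0.56×1 + 0.44×2) = 2.44
Species D: 1 + 2.44 = 3.44
Species E: 1 + (0.28×1 + 0.1×3.44 + 0.62×2.44) = 3.1368
Species F: 1 + (0.27×3.44 + 0.55×1 + 0.18×2.44) = 2.918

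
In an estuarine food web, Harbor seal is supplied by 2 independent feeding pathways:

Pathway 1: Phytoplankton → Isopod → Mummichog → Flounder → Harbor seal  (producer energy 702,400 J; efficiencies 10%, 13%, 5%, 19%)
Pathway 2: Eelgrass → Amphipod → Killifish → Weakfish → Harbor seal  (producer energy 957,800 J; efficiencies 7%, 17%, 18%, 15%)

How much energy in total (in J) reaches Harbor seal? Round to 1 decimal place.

394.5 J

Pathway 1: 702400 × 0.1 × 0.13 × 0.05 × 0.19 = 86.7464 J
Pathway 2: 957800 × 0.07 × 0.17 × 0.18 × 0.15 = 307.74114 J
Total at Harbor seal: 86.7464 + 307.74114 = 394.48754 J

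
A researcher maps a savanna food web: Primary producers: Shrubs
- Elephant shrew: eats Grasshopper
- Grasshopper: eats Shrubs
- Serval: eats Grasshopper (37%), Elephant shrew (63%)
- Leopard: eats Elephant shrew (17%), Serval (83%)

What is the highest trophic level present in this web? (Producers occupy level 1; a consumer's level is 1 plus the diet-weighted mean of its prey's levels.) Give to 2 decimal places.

Grasshopper: 1 + 1 = 2
Elephant shrew: 1 + 2 = 3
Serval: 1 + (0.37×2 + 0.63×3) = 3.63
Leopard: 1 + (0.17×3 + 0.83×3.63) = 4.5229

4.52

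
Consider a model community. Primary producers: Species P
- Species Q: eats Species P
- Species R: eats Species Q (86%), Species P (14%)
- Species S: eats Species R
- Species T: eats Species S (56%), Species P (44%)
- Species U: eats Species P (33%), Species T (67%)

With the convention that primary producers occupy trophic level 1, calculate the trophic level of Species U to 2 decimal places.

Species Q: 1 + 1 = 2
Species R: 1 + (0.86×2 + 0.14×1) = 2.86
Species S: 1 + 2.86 = 3.86
Species T: 1 + (0.56×3.86 + 0.44×1) = 3.6016
Species U: 1 + (0.33×1 + 0.67×3.6016) = 3.743072

3.74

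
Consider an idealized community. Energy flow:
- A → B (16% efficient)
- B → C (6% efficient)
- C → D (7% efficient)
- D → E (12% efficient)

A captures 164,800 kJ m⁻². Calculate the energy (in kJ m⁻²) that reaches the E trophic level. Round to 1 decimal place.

13.3 kJ m⁻²

B: 164800 × 0.16 = 26368 kJ m⁻²
C: 26368 × 0.06 = 1582.08 kJ m⁻²
D: 1582.08 × 0.07 = 110.7456 kJ m⁻²
E: 110.7456 × 0.12 = 13.289472 kJ m⁻²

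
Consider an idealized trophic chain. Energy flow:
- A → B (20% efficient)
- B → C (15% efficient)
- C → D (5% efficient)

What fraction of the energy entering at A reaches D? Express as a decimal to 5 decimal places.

Product of link efficiencies: 0.2 × 0.15 × 0.05 = 0.0015

0.00150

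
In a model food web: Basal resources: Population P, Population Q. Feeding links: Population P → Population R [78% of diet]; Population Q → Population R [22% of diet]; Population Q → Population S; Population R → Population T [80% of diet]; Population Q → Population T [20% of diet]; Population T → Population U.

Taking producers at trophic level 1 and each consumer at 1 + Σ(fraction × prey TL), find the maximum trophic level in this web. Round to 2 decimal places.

Population R: 1 + (0.78×1 + 0.22×1) = 2
Population S: 1 + 1 = 2
Population T: 1 + (0.8×2 + 0.2×1) = 2.8
Population U: 1 + 2.8 = 3.8

3.80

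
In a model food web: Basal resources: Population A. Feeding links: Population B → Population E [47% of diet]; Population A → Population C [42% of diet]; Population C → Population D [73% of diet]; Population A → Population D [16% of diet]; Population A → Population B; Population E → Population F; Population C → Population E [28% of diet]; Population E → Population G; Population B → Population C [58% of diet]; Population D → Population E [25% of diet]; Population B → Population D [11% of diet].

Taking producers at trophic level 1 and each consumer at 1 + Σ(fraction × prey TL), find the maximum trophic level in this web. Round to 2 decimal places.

4.48

Population B: 1 + 1 = 2
Population C: 1 + (0.42×1 + 0.58×2) = 2.58
Population D: 1 + (0.11×2 + 0.73×2.58 + 0.16×1) = 3.2634
Population E: 1 + (0.28×2.58 + 0.25×3.2634 + 0.47×2) = 3.47825
Population F: 1 + 3.47825 = 4.47825
Population G: 1 + 3.47825 = 4.47825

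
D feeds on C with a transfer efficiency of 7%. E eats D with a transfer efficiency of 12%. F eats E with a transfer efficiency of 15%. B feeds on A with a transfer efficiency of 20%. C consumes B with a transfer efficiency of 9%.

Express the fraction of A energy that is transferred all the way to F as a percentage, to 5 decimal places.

0.00227%

Product of link efficiencies: 0.2 × 0.09 × 0.07 × 0.12 × 0.15 = 0.00002268
As a percentage: 0.00002268 × 100 = 0.00227%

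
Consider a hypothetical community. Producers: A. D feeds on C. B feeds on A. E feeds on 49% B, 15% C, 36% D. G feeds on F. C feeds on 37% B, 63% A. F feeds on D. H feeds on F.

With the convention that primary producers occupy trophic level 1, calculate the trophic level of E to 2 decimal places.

3.55

B: 1 + 1 = 2
C: 1 + (0.37×2 + 0.63×1) = 2.37
D: 1 + 2.37 = 3.37
E: 1 + (0.49×2 + 0.15×2.37 + 0.36×3.37) = 3.5487
F: 1 + 3.37 = 4.37
G: 1 + 4.37 = 5.37
H: 1 + 4.37 = 5.37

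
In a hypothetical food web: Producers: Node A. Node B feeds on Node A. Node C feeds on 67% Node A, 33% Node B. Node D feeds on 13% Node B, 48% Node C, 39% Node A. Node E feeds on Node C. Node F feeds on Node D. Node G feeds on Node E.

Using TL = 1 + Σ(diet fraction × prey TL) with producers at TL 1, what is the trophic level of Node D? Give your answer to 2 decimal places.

Node B: 1 + 1 = 2
Node C: 1 + (0.67×1 + 0.33×2) = 2.33
Node D: 1 + (0.13×2 + 0.48×2.33 + 0.39×1) = 2.7684
Node E: 1 + 2.33 = 3.33
Node F: 1 + 2.7684 = 3.7684
Node G: 1 + 3.33 = 4.33

2.77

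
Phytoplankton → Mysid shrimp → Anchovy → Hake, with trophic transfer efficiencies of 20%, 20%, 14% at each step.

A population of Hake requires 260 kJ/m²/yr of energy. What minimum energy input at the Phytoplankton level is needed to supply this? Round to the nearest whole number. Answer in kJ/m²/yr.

Cumulative transfer efficiency: 0.2 × 0.2 × 0.14 = 0.0056
Phytoplankton energy = 260 / 0.0056 = 46429 kJ/m²/yr

46429 kJ/m²/yr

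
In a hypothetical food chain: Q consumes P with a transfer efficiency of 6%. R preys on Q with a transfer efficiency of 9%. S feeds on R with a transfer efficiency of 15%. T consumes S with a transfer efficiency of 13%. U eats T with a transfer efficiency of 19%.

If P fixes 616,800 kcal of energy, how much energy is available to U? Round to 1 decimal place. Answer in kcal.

12.3 kcal

Q: 616800 × 0.06 = 37008 kcal
R: 37008 × 0.09 = 3330.72 kcal
S: 3330.72 × 0.15 = 499.608 kcal
T: 499.608 × 0.13 = 64.94904 kcal
U: 64.94904 × 0.19 = 12.3403176 kcal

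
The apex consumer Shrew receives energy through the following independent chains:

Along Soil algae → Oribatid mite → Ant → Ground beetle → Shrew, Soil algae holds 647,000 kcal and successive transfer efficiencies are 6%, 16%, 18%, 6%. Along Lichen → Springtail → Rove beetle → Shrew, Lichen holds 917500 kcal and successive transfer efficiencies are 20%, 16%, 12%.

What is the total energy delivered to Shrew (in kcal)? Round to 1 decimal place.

Via Soil algae: 647000 × 0.06 × 0.16 × 0.18 × 0.06 = 67.08096 kcal
Via Lichen: 917500 × 0.2 × 0.16 × 0.12 = 3523.2 kcal
Total at Shrew: 67.08096 + 3523.2 = 3590.28096 kcal

3590.3 kcal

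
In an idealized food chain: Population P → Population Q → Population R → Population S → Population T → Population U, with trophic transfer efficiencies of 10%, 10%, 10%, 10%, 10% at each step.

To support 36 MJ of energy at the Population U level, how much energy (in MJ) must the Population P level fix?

3600000 MJ

Cumulative transfer efficiency: 0.1 × 0.1 × 0.1 × 0.1 × 0.1 = 0.00001
Population P energy = 36 / 0.00001 = 3600000 MJ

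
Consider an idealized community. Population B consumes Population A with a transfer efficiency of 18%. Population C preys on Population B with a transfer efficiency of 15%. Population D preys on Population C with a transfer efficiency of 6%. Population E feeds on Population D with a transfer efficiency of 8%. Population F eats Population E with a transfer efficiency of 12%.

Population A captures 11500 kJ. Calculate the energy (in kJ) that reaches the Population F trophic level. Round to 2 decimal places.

Population B: 11500 × 0.18 = 2070 kJ
Population C: 2070 × 0.15 = 310.5 kJ
Population D: 310.5 × 0.06 = 18.63 kJ
Population E: 18.63 × 0.08 = 1.4904 kJ
Population F: 1.4904 × 0.12 = 0.178848 kJ

0.18 kJ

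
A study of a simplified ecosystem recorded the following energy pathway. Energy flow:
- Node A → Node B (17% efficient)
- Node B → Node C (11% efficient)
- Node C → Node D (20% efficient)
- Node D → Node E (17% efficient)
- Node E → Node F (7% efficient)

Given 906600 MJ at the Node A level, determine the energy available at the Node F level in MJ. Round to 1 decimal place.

Node B: 906600 × 0.17 = 154122 MJ
Node C: 154122 × 0.11 = 16953.42 MJ
Node D: 16953.42 × 0.2 = 3390.684 MJ
Node E: 3390.684 × 0.17 = 576.41628 MJ
Node F: 576.41628 × 0.07 = 40.3491396 MJ

40.3 MJ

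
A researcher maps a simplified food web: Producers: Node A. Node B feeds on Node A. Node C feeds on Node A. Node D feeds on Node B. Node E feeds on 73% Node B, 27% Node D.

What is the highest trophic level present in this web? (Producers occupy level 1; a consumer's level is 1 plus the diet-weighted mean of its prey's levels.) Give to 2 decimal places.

Node B: 1 + 1 = 2
Node C: 1 + 1 = 2
Node D: 1 + 2 = 3
Node E: 1 + (0.73×2 + 0.27×3) = 3.27

3.27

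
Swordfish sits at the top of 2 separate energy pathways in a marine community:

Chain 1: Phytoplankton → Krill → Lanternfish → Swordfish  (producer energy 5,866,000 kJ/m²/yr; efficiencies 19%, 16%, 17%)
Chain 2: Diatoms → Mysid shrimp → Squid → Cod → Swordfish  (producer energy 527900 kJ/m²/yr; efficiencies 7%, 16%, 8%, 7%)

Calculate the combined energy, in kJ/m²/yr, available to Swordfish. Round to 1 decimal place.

Chain 1: 5866000 × 0.19 × 0.16 × 0.17 = 30315.488 kJ/m²/yr
Chain 2: 527900 × 0.07 × 0.16 × 0.08 × 0.07 = 33.109888 kJ/m²/yr
Total at Swordfish: 30315.488 + 33.109888 = 30348.597888 kJ/m²/yr

30348.6 kJ/m²/yr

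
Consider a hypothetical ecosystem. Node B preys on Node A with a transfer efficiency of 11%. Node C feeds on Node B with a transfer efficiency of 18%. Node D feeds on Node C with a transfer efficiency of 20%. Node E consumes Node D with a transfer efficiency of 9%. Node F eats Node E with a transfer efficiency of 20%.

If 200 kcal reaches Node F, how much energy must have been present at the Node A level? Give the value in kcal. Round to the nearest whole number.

2805836 kcal

Cumulative transfer efficiency: 0.11 × 0.18 × 0.2 × 0.09 × 0.2 = 0.00007128
Node A energy = 200 / 0.00007128 = 2805836 kcal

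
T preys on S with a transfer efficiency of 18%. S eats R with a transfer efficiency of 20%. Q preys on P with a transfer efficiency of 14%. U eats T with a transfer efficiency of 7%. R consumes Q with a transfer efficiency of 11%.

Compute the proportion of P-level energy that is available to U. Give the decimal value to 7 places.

0.0000388

Product of link efficiencies: 0.14 × 0.11 × 0.2 × 0.18 × 0.07 = 0.000038808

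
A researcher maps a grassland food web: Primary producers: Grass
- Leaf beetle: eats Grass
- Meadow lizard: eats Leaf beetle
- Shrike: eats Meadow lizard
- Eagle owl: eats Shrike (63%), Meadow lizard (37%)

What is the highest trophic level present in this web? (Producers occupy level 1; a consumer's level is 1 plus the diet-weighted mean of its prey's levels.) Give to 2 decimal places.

Leaf beetle: 1 + 1 = 2
Meadow lizard: 1 + 2 = 3
Shrike: 1 + 3 = 4
Eagle owl: 1 + (0.63×4 + 0.37×3) = 4.63

4.63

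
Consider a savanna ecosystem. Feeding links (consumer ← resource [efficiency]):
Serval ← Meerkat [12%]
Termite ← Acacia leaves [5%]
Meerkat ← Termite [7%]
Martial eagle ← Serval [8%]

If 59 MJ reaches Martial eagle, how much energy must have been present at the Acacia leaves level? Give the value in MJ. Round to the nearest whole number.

Cumulative transfer efficiency: 0.05 × 0.07 × 0.12 × 0.08 = 0.0000336
Acacia leaves energy = 59 / 0.0000336 = 1755952 MJ

1755952 MJ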